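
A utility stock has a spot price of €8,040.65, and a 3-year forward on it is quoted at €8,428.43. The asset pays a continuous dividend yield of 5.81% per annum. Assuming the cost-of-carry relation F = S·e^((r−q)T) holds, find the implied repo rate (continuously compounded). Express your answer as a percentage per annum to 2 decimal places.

From F = S·e^((r−q)T): (r − q) = ln(F/S)/T
ln(8428.43/8040.65) = ln(1.048227) = 0.047100
(r − q) = 0.047100 / (3) = 0.015700
r = ln(F/S)/T + q = 0.015700 + 0.0581 = 0.073800
r = 7.38%

7.38%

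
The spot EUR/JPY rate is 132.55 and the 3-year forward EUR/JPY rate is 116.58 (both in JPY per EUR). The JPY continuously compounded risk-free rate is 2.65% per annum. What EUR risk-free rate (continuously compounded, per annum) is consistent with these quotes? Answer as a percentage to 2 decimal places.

6.93%

F = S·e^((r_JPY − r_EUR)T) ⇒ r_EUR = r_JPY − ln(F/S)/T
ln(116.58/132.55) = -0.128382; /(3) = -0.042794
r_EUR = 0.0265 + 0.042794 = 0.069294
r_EUR = 6.93%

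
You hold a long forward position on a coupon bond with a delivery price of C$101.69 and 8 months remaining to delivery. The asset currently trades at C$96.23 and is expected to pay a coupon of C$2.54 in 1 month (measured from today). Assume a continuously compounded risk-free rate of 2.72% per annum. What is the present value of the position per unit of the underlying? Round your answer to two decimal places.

PV(remaining coupons) I = 2.54·e^(−0.0272·1/12) = 2.5342
Current forward F = (S − I)·e^(rT) = (96.23 − 2.5342)·e^(0.0272·8/12) = 93.6958 × 1.018299 = 95.4103
Value (long) = (F − K)·e^(−rT) = (95.4103 − 101.69) × 0.982030 = -6.1669
Value = -C$6.17

-C$6.17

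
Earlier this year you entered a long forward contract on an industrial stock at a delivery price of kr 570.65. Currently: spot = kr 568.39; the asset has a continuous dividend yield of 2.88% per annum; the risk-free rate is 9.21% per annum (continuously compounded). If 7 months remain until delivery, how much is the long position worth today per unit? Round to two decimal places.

kr 18.12

Current fair forward for the remaining 7 months: F = S·e^((r − q)·T), (r − q) = 0.0921 − 0.0288 = 0.0633
F = 568.39 · e^(0.0633 × 7/12) = 568.39 × 1.037615 = 589.7700
Value of long forward = (F − K)·e^(−rT) = (589.7700 − 570.65) · e^(−0.0921·7/12)
= 19.1200 × 0.947693 = 18.12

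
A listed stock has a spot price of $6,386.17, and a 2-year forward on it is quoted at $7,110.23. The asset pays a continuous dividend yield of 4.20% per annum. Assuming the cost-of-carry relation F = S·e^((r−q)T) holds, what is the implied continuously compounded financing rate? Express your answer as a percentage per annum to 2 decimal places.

From F = S·e^((r−q)T): (r − q) = ln(F/S)/T
ln(7110.23/6386.17) = ln(1.113379) = 0.107400
(r − q) = 0.107400 / (2) = 0.053700
r = ln(F/S)/T + q = 0.053700 + 0.0420 = 0.095700
r = 9.57%

9.57%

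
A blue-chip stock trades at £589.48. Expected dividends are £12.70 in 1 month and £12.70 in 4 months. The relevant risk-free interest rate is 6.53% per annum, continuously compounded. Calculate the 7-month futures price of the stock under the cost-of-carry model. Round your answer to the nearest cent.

PV(dividends) I = 12.70·e^(−0.0653·1/12) + 12.70·e^(−0.0653·4/12)
I = 12.6311 + 12.4266 = 25.0577
F = (S − I)·e^(rT) = (589.48 − 25.0577) · e^(0.0653·7/12)
= 564.4223 · e^0.038092 = 564.4223 × 1.038827 = £586.34

£586.34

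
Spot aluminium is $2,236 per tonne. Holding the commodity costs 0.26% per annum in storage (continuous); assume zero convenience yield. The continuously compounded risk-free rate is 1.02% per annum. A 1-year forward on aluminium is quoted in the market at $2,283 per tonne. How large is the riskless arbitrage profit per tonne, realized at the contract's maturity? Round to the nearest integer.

Fair forward: F* = S·e^(carry·T), with carry = (r + u) = 0.0102 + 0.0026 = 0.0128
F* = 2236 · e^(0.0128 × 1) = 2236 · e^0.012800 = 2236 × 1.012882 = $2264.8042
Market $2283 > fair $2264.8042: forward overpriced → cash-and-carry (buy spot, short the forward).
At maturity, profit = |F_mkt − F*| = |2283 − 2264.8042| = $18 per tonne

$18 per tonne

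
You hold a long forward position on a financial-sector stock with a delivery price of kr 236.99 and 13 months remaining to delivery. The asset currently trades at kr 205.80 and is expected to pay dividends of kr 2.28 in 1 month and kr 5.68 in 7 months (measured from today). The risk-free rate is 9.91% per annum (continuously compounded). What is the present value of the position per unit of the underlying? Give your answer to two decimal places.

PV(remaining dividends) I = 2.28·e^(−0.0991·1/12) + 5.68·e^(−0.0991·7/12) = 7.6222
Current forward F = (S − I)·e^(rT) = (205.80 − 7.6222)·e^(0.0991·13/12) = 198.1778 × 1.113333 = 220.6379
Value (long) = (F − K)·e^(−rT) = (220.6379 − 236.99) × 0.898204 = -14.6875
Value = -kr 14.69

-kr 14.69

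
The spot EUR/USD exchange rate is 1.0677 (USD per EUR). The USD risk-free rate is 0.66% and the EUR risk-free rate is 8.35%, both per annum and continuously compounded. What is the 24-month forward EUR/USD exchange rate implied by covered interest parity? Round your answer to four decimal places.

F = S·e^((r_USD − r_EUR)T) = 1.0677 · e^((0.0066 − 0.0835) × 24/12)
= 1.0677 · e^-0.153800 = 1.0677 × 0.857443
F = 0.9155 USD per EUR

0.9155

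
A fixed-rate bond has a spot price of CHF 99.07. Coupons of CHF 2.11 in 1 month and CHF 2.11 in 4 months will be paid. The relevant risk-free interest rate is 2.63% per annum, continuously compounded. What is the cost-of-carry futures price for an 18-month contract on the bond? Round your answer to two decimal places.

CHF 98.69

PV(coupons) I = 2.11·e^(−0.0263·1/12) + 2.11·e^(−0.0263·4/12)
I = 2.1054 + 2.0916 = 4.1970
F = (S − I)·e^(rT) = (99.07 − 4.1970) · e^(0.0263·18/12)
= 94.8730 · e^0.039450 = 94.8730 × 1.040238 = CHF 98.69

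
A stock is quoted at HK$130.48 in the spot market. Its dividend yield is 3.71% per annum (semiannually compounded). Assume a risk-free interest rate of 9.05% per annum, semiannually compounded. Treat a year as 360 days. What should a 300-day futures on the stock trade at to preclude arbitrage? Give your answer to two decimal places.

HK$136.23

F = S · (1+r/2)^(2T) / (1+q/2)^(2T)
= 130.48 × 1.076549 / 1.031107 = 130.48 × 1.044071
F = HK$136.23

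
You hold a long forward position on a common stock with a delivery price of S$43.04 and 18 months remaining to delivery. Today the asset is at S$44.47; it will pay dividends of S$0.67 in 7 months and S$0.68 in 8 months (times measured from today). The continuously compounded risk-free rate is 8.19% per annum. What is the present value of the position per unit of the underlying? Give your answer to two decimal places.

PV(remaining dividends) I = 0.67·e^(−0.0819·7/12) + 0.68·e^(−0.0819·8/12) = 1.2826
Current forward F = (S − I)·e^(rT) = (44.47 − 1.2826)·e^(0.0819·18/12) = 43.1874 × 1.130715 = 48.8326
Value (long) = (F − K)·e^(−rT) = (48.8326 − 43.04) × 0.884396 = 5.1230
Value = S$5.12

S$5.12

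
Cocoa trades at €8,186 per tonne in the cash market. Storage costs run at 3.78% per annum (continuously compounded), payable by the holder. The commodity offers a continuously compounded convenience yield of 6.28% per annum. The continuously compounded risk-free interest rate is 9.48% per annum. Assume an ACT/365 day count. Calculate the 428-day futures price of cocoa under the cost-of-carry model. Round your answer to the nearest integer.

€8,884 per tonne

Net carry = r + u − y = 0.0948 + 0.0378 − 0.0628 = 0.0698
F = S·e^((r+u−y)T) = 8186 · e^(0.0698 × 428/365) = 8186 · e^0.081848
= 8186 × 1.085291 = €8,884 per tonne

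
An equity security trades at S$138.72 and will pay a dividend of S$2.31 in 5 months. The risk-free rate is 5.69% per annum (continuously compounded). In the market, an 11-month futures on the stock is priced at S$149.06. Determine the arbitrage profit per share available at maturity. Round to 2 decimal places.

S$5.29 per share

PV(dividends) I = 2.31·e^(−0.0569·5/12) = 2.2559
Fair futures F* = (S − I)·e^(rT) = (138.72 − 2.2559)·e^0.052158 = 136.4641 × 1.053542 = 143.7707
Market S$149.06 > fair 143.7707: forward overpriced → cash-and-carry (borrow at r, buy the stock and collect the dividends, short the forward).
Profit at T = |F_mkt − F*| = |149.06 − 143.7707| = S$5.29 per share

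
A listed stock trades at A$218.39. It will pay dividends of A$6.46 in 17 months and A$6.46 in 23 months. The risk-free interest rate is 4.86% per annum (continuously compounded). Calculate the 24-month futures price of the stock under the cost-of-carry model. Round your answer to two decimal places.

PV(dividends) I = 6.46·e^(−0.0486·17/12) + 6.46·e^(−0.0486·23/12)
I = 6.0302 + 5.8854 = 11.9156
F = (S − I)·e^(rT) = (218.39 − 11.9156) · e^(0.0486·24/12)
= 206.4744 · e^0.097200 = 206.4744 × 1.102081 = A$227.55

A$227.55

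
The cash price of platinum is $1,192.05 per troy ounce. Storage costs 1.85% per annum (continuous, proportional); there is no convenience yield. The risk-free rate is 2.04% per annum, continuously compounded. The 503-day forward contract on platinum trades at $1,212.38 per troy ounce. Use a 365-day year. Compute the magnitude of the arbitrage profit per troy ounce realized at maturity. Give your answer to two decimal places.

$45.32 per troy ounce

Fair forward: F* = S·e^(carry·T), with carry = (r + u) = 0.0204 + 0.0185 = 0.0389
F* = 1192.05 · e^(0.0389 × 503/365) = 1192.05 · e^0.05360740 = 1192.05 × 1.05507030 = $1257.6966
Market $1212.38 < fair $1257.6966: forward underpriced → reverse cash-and-carry (short spot, go long the forward).
At maturity, profit = |F_mkt − F*| = |1212.38 − 1257.6966| = $45.32 per troy ounce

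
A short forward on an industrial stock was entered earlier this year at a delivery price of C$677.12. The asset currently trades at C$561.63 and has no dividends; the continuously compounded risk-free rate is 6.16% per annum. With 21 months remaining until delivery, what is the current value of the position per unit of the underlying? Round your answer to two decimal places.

Current fair forward for the remaining 21 months: F = S·e^(r·T), r = 0.0616
F = 561.63 · e^(0.0616 × 21/12) = 561.63 × 1.113825 = 625.5575
Value of long forward = (F − K)·e^(−rT) = (625.5575 − 677.12) · e^(−0.0616·21/12)
= -51.5625 × 0.897807 = -46.29
Short position value = −(long value) = C$46.29

C$46.29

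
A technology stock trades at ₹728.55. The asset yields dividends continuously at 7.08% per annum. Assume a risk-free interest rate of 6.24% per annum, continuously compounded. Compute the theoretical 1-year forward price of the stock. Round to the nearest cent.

F = S·e^((r − q)T) = 728.55 · e^((0.0624 − 0.0708) × 1)
= 728.55 · e^-0.008400 = 728.55 × 0.991635
F = ₹722.46

₹722.46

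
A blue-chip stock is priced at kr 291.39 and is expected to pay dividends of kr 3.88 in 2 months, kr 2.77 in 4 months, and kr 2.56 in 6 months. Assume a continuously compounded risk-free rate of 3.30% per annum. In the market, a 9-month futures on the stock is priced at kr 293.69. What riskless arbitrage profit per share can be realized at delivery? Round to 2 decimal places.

kr 4.34 per share

PV(dividends) I = 3.88·e^(−0.0330·2/12) + 2.77·e^(−0.0330·4/12) + 2.56·e^(−0.0330·6/12) = 9.1165
Fair futures F* = (S − I)·e^(rT) = (291.39 − 9.1165)·e^0.024750 = 282.2735 × 1.025059 = 289.3470
Market kr 293.69 > fair 289.3470: forward overpriced → cash-and-carry (borrow at r, buy the stock and collect the dividends, short the forward).
Profit at T = |F_mkt − F*| = |293.69 − 289.3470| = kr 4.34 per share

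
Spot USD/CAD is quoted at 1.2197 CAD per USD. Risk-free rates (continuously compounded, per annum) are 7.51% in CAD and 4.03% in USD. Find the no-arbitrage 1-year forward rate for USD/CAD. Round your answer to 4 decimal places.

F = S·e^((r_CAD − r_USD)T) = 1.2197 · e^((0.0751 − 0.0403) × 1)
= 1.2197 · e^0.034800 = 1.2197 × 1.035413
F = 1.2629 CAD per USD

1.2629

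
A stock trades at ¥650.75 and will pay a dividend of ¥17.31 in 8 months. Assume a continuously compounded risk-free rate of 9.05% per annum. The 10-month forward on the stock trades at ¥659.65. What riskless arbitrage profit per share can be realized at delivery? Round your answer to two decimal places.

¥24.50 per share

PV(dividends) I = 17.31·e^(−0.0905·8/12) = 16.2965
Fair forward F* = (S − I)·e^(rT) = (650.75 − 16.2965)·e^0.075417 = 634.4535 × 1.078334 = 684.1528
Market ¥659.65 < fair 684.1528: forward underpriced → reverse cash-and-carry (short the stock, invest proceeds at r, pay the dividends, go long the forward).
Profit at T = |F_mkt − F*| = |659.65 − 684.1528| = ¥24.50 per share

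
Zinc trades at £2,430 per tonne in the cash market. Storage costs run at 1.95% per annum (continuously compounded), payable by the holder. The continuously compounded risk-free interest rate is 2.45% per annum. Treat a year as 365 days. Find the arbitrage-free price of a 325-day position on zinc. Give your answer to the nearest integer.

Net carry = r + u − y = 0.0245 + 0.0195 − 0.0000 = 0.0440
F = S·e^((r+u−y)T) = 2430 · e^(0.0440 × 325/365) = 2430 · e^0.039178
= 2430 × 1.039956 = £2,527 per tonne

£2,527 per tonne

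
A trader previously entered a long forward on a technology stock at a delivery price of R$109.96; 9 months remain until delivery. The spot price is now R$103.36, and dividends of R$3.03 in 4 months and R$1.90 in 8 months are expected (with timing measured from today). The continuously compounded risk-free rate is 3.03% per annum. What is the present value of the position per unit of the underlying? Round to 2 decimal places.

PV(remaining dividends) I = 3.03·e^(−0.0303·4/12) + 1.90·e^(−0.0303·8/12) = 4.8616
Current forward F = (S − I)·e^(rT) = (103.36 − 4.8616)·e^(0.0303·9/12) = 98.4984 × 1.022985 = 100.7624
Value (long) = (F − K)·e^(−rT) = (100.7624 − 109.96) × 0.977531 = -8.9909
Value = -R$8.99

-R$8.99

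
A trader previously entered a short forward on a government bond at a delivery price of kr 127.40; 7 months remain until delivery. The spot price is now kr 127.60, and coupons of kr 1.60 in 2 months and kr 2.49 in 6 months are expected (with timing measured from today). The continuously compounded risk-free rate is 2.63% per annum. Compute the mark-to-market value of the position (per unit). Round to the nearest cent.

PV(remaining coupons) I = 1.60·e^(−0.0263·2/12) + 2.49·e^(−0.0263·6/12) = 4.0505
Current forward F = (S − I)·e^(rT) = (127.60 − 4.0505)·e^(0.0263·7/12) = 123.5495 × 1.015460 = 125.4596
Value (long) = (F − K)·e^(−rT) = (125.4596 − 127.40) × 0.984775 = -1.9109
Short position value = −(long value) = kr 1.91

kr 1.91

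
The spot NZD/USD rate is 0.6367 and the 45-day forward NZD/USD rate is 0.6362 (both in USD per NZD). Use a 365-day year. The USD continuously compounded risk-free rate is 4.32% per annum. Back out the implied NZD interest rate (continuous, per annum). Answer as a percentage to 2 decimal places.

4.96%

F = S·e^((r_USD − r_NZD)T) ⇒ r_NZD = r_USD − ln(F/S)/T
ln(0.6362/0.6367) = -0.000786; /(45/365) = -0.006375
r_NZD = 0.0432 + 0.006375 = 0.049575
r_NZD = 4.96%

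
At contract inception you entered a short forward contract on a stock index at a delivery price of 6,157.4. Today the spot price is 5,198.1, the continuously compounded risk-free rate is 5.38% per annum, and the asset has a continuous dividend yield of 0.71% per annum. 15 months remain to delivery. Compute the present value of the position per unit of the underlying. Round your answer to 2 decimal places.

604.76

Current fair forward for the remaining 15 months: F = S·e^((r − q)·T), (r − q) = 0.0538 − 0.0071 = 0.0467
F = 5198.1 · e^(0.0467 × 15/12) = 5198.1 × 1.06011246 = 5510.5706
Value of long forward = (F − K)·e^(−rT) = (5510.5706 − 6157.4) · e^(−0.0538·15/12)
= -646.8294 × 0.93496143 = -604.76
Short position value = −(long value) = 604.76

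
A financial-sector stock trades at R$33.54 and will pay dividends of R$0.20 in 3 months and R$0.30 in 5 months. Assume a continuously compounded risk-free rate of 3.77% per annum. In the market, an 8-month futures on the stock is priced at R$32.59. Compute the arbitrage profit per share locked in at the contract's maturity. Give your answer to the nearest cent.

PV(dividends) I = 0.20·e^(−0.0377·3/12) + 0.30·e^(−0.0377·5/12) = 0.4934
Fair futures F* = (S − I)·e^(rT) = (33.54 − 0.4934)·e^0.025133 = 33.0466 × 1.025451 = 33.8877
Market R$32.59 < fair 33.8877: forward underpriced → reverse cash-and-carry (short the stock, invest proceeds at r, pay the dividends, go long the forward).
Profit at T = |F_mkt − F*| = |32.59 − 33.8877| = R$1.30 per share

R$1.30 per share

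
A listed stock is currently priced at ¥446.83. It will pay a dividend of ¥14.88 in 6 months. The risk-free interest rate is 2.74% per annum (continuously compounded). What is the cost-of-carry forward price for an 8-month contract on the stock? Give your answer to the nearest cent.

¥440.12

PV(dividends) I = 14.88·e^(−0.0274·6/12)
I = 14.6775
F = (S − I)·e^(rT) = (446.83 − 14.6775) · e^(0.0274·8/12)
= 432.1525 · e^0.018267 = 432.1525 × 1.018435 = ¥440.12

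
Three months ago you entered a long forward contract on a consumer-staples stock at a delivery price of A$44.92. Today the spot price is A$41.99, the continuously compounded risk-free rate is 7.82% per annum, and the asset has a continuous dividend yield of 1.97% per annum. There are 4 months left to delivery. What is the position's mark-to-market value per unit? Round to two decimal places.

Current fair forward for the remaining 4 months: F = S·e^((r − q)·T), (r − q) = 0.0782 − 0.0197 = 0.0585
F = 41.99 · e^(0.0585 × 4/12) = 41.99 × 1.019691 = 42.8168
Value of long forward = (F − K)·e^(−rT) = (42.8168 − 44.92) · e^(−0.0782·4/12)
= -2.1032 × 0.974270 = -2.05

-A$2.05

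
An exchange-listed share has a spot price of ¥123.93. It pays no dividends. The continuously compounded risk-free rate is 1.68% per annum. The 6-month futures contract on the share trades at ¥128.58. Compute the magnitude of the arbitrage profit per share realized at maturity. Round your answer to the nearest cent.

¥3.60 per share

Fair futures: F* = S·e^(carry·T), with carry = r = 0.0168
F* = 123.93 · e^(0.0168 × 6/12) = 123.93 · e^0.008400 = 123.93 × 1.008435 = ¥124.9753
Market ¥128.58 > fair ¥124.9753: forward overpriced → cash-and-carry (buy spot, short the forward).
At maturity, profit = |F_mkt − F*| = |128.58 − 124.9753| = ¥3.60 per share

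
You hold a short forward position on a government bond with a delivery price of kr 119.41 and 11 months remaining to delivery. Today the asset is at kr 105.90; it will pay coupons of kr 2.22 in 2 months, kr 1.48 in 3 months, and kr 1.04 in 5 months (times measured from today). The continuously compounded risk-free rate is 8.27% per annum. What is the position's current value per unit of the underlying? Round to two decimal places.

PV(remaining coupons) I = 2.22·e^(−0.0827·2/12) + 1.48·e^(−0.0827·3/12) + 1.04·e^(−0.0827·5/12) = 4.6441
Current forward F = (S − I)·e^(rT) = (105.90 − 4.6441)·e^(0.0827·11/12) = 101.2559 × 1.078756 = 109.2304
Value (long) = (F − K)·e^(−rT) = (109.2304 − 119.41) × 0.926994 = -9.4364
Short position value = −(long value) = kr 9.44

kr 9.44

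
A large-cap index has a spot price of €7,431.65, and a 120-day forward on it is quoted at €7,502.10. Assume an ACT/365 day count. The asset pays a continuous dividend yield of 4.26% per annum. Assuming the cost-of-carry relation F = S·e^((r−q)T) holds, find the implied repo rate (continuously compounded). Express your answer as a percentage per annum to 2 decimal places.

7.13%

From F = S·e^((r−q)T): (r − q) = ln(F/S)/T
ln(7502.10/7431.65) = ln(1.009480) = 0.009435
(r − q) = 0.009435 / (120/365) = 0.028698
r = ln(F/S)/T + q = 0.028698 + 0.0426 = 0.071298
r = 7.13%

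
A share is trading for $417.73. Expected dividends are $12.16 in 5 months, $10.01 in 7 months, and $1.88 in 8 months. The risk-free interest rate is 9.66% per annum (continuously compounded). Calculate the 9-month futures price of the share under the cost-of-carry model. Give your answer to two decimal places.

PV(dividends) I = 12.16·e^(−0.0966·5/12) + 10.01·e^(−0.0966·7/12) + 1.88·e^(−0.0966·8/12)
I = 11.6803 + 9.4615 + 1.7627 = 22.9045
F = (S − I)·e^(rT) = (417.73 − 22.9045) · e^(0.0966·9/12)
= 394.8255 · e^0.072450 = 394.8255 × 1.075139 = $424.49

$424.49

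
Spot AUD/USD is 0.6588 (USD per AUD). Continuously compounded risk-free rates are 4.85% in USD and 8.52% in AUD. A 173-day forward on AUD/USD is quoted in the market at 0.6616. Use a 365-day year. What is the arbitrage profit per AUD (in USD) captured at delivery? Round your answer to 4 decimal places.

Fair forward: F* = S·e^(carry·T), with carry = (r_USD − r_AUD) = 0.0485 − 0.0852 = -0.0367
F* = 0.6588 · e^(-0.0367 × 173/365) = 0.6588 · e^-0.017395 = 0.6588 × 0.982755 = 0.6474
Market 0.6616 > fair 0.6474: forward overpriced → cash-and-carry (buy spot, short the forward).
At maturity, profit = |F_mkt − F*| = |0.6616 − 0.6474| = 0.0142 per AUD (in USD)

0.0142 per AUD (in USD)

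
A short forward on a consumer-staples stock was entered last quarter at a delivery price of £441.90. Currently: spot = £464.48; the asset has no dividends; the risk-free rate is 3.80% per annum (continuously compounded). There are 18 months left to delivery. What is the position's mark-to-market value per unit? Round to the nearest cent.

-£47.06

Current fair forward for the remaining 18 months: F = S·e^(r·T), r = 0.0380
F = 464.48 · e^(0.0380 × 18/12) = 464.48 × 1.058656 = 491.7245
Value of long forward = (F − K)·e^(−rT) = (491.7245 − 441.90) · e^(−0.0380·18/12)
= 49.8245 × 0.944594 = 47.06
Short position value = −(long value) = -£47.06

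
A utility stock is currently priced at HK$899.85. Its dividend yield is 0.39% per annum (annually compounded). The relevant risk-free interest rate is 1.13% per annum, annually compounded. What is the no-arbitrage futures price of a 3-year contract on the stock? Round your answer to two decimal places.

F = S · (1+r)^T / (1+q)^T
= 899.85 × 1.034285 / 1.011746 = 899.85 × 1.022277
F = HK$919.90

HK$919.90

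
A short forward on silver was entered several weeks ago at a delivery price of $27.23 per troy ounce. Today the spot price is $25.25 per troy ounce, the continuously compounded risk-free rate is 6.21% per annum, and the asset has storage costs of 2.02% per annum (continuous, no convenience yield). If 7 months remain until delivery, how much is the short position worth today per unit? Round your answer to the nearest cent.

Current fair forward for the remaining 7 months: F = S·e^((r + u)·T), (r + u) = 0.0621 + 0.0202 = 0.0823
F = 25.25 · e^(0.0823 × 7/12) = 25.25 × 1.049179 = 26.4918
Value of long forward = (F − K)·e^(−rT) = (26.4918 − 27.23) · e^(−0.0621·7/12)
= -0.7382 × 0.964423 = -0.71
Short position value = −(long value) = $0.71

$0.71 per troy ounce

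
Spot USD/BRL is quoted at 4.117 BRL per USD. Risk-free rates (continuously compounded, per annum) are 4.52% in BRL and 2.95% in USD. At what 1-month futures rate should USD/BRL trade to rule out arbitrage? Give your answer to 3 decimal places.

F = S·e^((r_BRL − r_USD)T) = 4.117 · e^((0.0452 − 0.0295) × 1/12)
= 4.117 · e^0.001308 = 4.117 × 1.001309
F = 4.122 BRL per USD

4.122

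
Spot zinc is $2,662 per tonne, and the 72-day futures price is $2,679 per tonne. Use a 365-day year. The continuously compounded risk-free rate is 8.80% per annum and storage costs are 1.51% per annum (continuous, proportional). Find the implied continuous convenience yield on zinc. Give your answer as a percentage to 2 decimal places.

7.08%

F = S·e^((r+u−y)T) ⇒ (r+u−y) = ln(F/S)/T
ln(2679/2662) = 0.006366; /T ⇒ 0.032272
y = r + u − ln(F/S)/T = 0.0880 + 0.0151 − 0.032272 = 0.070828
y = 7.08%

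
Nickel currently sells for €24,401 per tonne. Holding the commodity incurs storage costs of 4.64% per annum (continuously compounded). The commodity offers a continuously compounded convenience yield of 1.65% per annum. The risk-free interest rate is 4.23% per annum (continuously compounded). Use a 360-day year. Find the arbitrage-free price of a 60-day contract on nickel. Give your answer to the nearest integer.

Net carry = r + u − y = 0.0423 + 0.0464 − 0.0165 = 0.0722
F = S·e^((r+u−y)T) = 24401 · e^(0.0722 × 60/360) = 24401 · e^0.012033
= 24401 × 1.012106 = €24,696 per tonne

€24,696 per tonne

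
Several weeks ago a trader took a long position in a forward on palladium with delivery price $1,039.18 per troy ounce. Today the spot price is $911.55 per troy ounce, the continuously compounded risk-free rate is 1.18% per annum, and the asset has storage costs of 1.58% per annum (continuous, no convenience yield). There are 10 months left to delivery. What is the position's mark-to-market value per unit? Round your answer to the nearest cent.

-$105.38 per troy ounce

Current fair forward for the remaining 10 months: F = S·e^((r + u)·T), (r + u) = 0.0118 + 0.0158 = 0.0276
F = 911.55 · e^(0.0276 × 10/12) = 911.55 × 1.023267 = 932.7590
Value of long forward = (F − K)·e^(−rT) = (932.7590 − 1039.18) · e^(−0.0118·10/12)
= -106.4210 × 0.990215 = -105.38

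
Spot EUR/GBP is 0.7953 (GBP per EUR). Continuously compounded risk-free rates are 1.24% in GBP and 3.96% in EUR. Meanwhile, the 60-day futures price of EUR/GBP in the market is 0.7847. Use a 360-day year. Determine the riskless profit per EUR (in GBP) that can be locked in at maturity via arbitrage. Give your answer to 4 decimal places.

Fair futures: F* = S·e^(carry·T), with carry = (r_GBP − r_EUR) = 0.0124 − 0.0396 = -0.0272
F* = 0.7953 · e^(-0.0272 × 60/360) = 0.7953 · e^-0.004533 = 0.7953 × 0.995477 = 0.7917
Market 0.7847 < fair 0.7917: forward underpriced → reverse cash-and-carry (short spot, go long the forward).
At maturity, profit = |F_mkt − F*| = |0.7847 − 0.7917| = 0.0070 per EUR (in GBP)

0.0070 per EUR (in GBP)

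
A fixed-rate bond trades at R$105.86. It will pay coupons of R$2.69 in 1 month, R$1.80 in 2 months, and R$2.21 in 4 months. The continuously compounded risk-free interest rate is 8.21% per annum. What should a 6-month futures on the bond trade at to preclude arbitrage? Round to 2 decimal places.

PV(coupons) I = 2.69·e^(−0.0821·1/12) + 1.80·e^(−0.0821·2/12) + 2.21·e^(−0.0821·4/12)
I = 2.6717 + 1.7755 + 2.1503 = 6.5975
F = (S − I)·e^(rT) = (105.86 − 6.5975) · e^(0.0821·6/12)
= 99.2625 · e^0.041050 = 99.2625 × 1.041904 = R$103.42

R$103.42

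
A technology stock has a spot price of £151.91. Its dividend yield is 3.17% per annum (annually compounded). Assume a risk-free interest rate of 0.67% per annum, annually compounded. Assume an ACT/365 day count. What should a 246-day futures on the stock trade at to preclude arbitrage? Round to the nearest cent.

£149.42

F = S · (1+r)^T / (1+q)^T
= 151.91 × 1.004511 / 1.021256 = 151.91 × 0.983604
F = £149.42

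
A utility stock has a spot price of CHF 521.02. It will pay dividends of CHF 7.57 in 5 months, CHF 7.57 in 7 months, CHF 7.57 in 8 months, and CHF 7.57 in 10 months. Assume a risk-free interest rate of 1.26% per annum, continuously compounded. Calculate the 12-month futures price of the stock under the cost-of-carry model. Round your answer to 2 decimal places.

PV(dividends) I = 7.57·e^(−0.0126·5/12) + 7.57·e^(−0.0126·7/12) + 7.57·e^(−0.0126·8/12) + 7.57·e^(−0.0126·10/12)
I = 7.5304 + 7.5146 + 7.5067 + 7.4909 = 30.0426
F = (S − I)·e^(rT) = (521.02 − 30.0426) · e^(0.0126·12/12)
= 490.9774 · e^0.012600 = 490.9774 × 1.012680 = CHF 497.20

CHF 497.20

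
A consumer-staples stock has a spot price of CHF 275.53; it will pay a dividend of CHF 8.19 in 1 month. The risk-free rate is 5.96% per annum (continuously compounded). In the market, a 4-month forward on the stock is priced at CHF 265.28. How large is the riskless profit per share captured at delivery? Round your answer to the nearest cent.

PV(dividends) I = 8.19·e^(−0.0596·1/12) = 8.1494
Fair forward F* = (S − I)·e^(rT) = (275.53 − 8.1494)·e^0.019867 = 267.3806 × 1.020066 = 272.7459
Market CHF 265.28 < fair 272.7459: forward underpriced → reverse cash-and-carry (short the stock, invest proceeds at r, pay the dividends, go long the forward).
Profit at T = |F_mkt − F*| = |265.28 − 272.7459| = CHF 7.47 per share

CHF 7.47 per share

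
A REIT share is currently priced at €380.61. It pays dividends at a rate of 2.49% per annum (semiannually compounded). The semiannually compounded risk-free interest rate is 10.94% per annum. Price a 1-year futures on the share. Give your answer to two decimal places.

€413.04

F = S · (1+r/2)^(2T) / (1+q/2)^(2T)
= 380.61 × 1.112392 / 1.025055 = 380.61 × 1.085202
F = €413.04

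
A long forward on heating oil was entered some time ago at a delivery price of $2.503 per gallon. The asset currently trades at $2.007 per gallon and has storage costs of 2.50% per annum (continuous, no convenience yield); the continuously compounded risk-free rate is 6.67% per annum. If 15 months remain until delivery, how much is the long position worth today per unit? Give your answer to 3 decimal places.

Current fair forward for the remaining 15 months: F = S·e^((r + u)·T), (r + u) = 0.0667 + 0.0250 = 0.0917
F = 2.007 · e^(0.0917 × 15/12) = 2.007 × 1.121453 = 2.2508
Value of long forward = (F − K)·e^(−rT) = (2.2508 − 2.503) · e^(−0.0667·15/12)
= -0.2522 × 0.920006 = -0.232

-$0.232 per gallon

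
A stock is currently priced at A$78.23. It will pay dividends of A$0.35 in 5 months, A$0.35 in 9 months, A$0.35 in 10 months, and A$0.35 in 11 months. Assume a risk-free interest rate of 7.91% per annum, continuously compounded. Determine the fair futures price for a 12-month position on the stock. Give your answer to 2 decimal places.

A$83.24

PV(dividends) I = 0.35·e^(−0.0791·5/12) + 0.35·e^(−0.0791·9/12) + 0.35·e^(−0.0791·10/12) + 0.35·e^(−0.0791·11/12)
I = 0.3387 + 0.3298 + 0.3277 + 0.3255 = 1.3217
F = (S − I)·e^(rT) = (78.23 − 1.3217) · e^(0.0791·12/12)
= 76.9083 · e^0.079100 = 76.9083 × 1.082313 = A$83.24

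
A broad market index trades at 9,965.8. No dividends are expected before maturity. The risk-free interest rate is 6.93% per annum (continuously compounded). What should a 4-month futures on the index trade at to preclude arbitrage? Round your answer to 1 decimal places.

10,198.7

F = S·e^(rT) = 9965.8 · e^(0.0693 × 4/12)
= 9965.8 · e^0.023100 = 9965.8 × 1.023369
F = 10,198.7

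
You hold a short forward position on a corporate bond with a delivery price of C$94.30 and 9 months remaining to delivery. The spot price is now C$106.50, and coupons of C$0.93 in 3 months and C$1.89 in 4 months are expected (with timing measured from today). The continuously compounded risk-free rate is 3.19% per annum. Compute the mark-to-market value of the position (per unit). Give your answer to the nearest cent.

PV(remaining coupons) I = 0.93·e^(−0.0319·3/12) + 1.89·e^(−0.0319·4/12) = 2.7926
Current forward F = (S − I)·e^(rT) = (106.50 − 2.7926)·e^(0.0319·9/12) = 103.7074 × 1.024213 = 106.2185
Value (long) = (F − K)·e^(−rT) = (106.2185 − 94.30) × 0.976359 = 11.6367
Short position value = −(long value) = -C$11.64

-C$11.64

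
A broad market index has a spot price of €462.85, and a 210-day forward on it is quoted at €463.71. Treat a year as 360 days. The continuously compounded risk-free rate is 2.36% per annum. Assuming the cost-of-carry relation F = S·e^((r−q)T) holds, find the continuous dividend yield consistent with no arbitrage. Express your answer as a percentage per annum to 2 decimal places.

2.04%

From F = S·e^((r−q)T): (r − q) = ln(F/S)/T
ln(463.71/462.85) = ln(1.001858) = 0.001856
(r − q) = 0.001856 / (210/360) = 0.003182
q = r − ln(F/S)/T = 0.0236 − 0.003182 = 0.020418
q = 2.04%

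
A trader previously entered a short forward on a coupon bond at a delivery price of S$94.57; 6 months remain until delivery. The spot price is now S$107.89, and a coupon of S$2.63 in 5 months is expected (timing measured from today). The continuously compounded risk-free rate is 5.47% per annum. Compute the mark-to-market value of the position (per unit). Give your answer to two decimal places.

PV(remaining coupons) I = 2.63·e^(−0.0547·5/12) = 2.5707
Current forward F = (S − I)·e^(rT) = (107.89 − 2.5707)·e^(0.0547·6/12) = 105.3193 × 1.027727 = 108.2395
Value (long) = (F − K)·e^(−rT) = (108.2395 − 94.57) × 0.973021 = 13.3007
Short position value = −(long value) = -S$13.30

-S$13.30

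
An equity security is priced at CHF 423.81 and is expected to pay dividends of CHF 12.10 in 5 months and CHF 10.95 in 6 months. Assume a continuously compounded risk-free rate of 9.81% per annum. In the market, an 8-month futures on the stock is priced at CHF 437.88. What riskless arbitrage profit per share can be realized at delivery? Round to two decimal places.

PV(dividends) I = 12.10·e^(−0.0981·5/12) + 10.95·e^(−0.0981·6/12) = 22.0412
Fair futures F* = (S − I)·e^(rT) = (423.81 − 22.0412)·e^0.065400 = 401.7688 × 1.067586 = 428.9227
Market CHF 437.88 > fair 428.9227: forward overpriced → cash-and-carry (borrow at r, buy the stock and collect the dividends, short the forward).
Profit at T = |F_mkt − F*| = |437.88 − 428.9227| = CHF 8.96 per share

CHF 8.96 per share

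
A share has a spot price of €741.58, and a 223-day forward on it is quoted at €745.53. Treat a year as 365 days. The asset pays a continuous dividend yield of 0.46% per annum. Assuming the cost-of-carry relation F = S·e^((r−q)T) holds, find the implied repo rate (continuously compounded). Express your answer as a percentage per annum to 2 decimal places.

From F = S·e^((r−q)T): (r − q) = ln(F/S)/T
ln(745.53/741.58) = ln(1.005326) = 0.005312
(r − q) = 0.005312 / (223/365) = 0.008695
r = ln(F/S)/T + q = 0.008695 + 0.0046 = 0.013295
r = 1.33%

1.33%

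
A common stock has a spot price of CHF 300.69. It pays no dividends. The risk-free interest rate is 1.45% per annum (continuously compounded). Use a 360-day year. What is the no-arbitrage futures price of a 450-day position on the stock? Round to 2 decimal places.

CHF 306.19

F = S·e^(rT) = 300.69 · e^(0.0145 × 450/360)
= 300.69 · e^0.018125 = 300.69 × 1.018290
F = CHF 306.19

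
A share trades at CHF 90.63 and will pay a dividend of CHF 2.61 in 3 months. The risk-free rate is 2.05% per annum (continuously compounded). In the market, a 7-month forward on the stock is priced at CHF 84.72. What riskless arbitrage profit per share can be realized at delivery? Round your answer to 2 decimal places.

CHF 4.37 per share

PV(dividends) I = 2.61·e^(−0.0205·3/12) = 2.5967
Fair forward F* = (S − I)·e^(rT) = (90.63 − 2.5967)·e^0.011958 = 88.0333 × 1.012030 = 89.0923
Market CHF 84.72 < fair 89.0923: forward underpriced → reverse cash-and-carry (short the stock, invest proceeds at r, pay the dividends, go long the forward).
Profit at T = |F_mkt − F*| = |84.72 − 89.0923| = CHF 4.37 per share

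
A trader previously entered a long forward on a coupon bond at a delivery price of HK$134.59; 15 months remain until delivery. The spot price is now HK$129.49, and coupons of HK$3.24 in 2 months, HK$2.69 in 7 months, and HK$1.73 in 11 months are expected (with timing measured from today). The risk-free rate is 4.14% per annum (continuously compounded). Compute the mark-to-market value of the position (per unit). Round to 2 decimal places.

PV(remaining coupons) I = 3.24·e^(−0.0414·2/12) + 2.69·e^(−0.0414·7/12) + 1.73·e^(−0.0414·11/12) = 7.5091
Current forward F = (S − I)·e^(rT) = (129.49 − 7.5091)·e^(0.0414·15/12) = 121.9809 × 1.053112 = 128.4595
Value (long) = (F − K)·e^(−rT) = (128.4595 − 134.59) × 0.949566 = -5.8213
Value = -HK$5.82

-HK$5.82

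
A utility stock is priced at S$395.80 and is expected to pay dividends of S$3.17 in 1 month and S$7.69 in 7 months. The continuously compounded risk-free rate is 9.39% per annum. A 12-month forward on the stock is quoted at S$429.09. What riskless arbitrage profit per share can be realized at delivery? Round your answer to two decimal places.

PV(dividends) I = 3.17·e^(−0.0939·1/12) + 7.69·e^(−0.0939·7/12) = 10.4254
Fair forward F* = (S − I)·e^(rT) = (395.80 − 10.4254)·e^0.093900 = 385.3746 × 1.098450 = 423.3147
Market S$429.09 > fair 423.3147: forward overpriced → cash-and-carry (borrow at r, buy the stock and collect the dividends, short the forward).
Profit at T = |F_mkt − F*| = |429.09 − 423.3147| = S$5.78 per share

S$5.78 per share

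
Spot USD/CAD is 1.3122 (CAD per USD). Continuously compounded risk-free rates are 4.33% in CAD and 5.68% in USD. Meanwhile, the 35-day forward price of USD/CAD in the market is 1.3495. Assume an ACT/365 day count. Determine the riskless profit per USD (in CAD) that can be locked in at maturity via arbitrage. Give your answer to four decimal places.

Fair forward: F* = S·e^(carry·T), with carry = (r_CAD − r_USD) = 0.0433 − 0.0568 = -0.0135
F* = 1.3122 · e^(-0.0135 × 35/365) = 1.3122 · e^-0.001295 = 1.3122 × 0.998706 = 1.3105
Market 1.3495 > fair 1.3105: forward overpriced → cash-and-carry (buy spot, short the forward).
At maturity, profit = |F_mkt − F*| = |1.3495 − 1.3105| = 0.0390 per USD (in CAD)

0.0390 per USD (in CAD)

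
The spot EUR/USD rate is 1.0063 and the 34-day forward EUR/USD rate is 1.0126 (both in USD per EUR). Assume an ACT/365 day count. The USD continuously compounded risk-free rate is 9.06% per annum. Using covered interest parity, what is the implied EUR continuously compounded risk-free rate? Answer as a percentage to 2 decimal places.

F = S·e^((r_USD − r_EUR)T) ⇒ r_EUR = r_USD − ln(F/S)/T
ln(1.0126/1.0063) = 0.006241; /(34/365) = 0.066999
r_EUR = 0.0906 − 0.066999 = 0.023601
r_EUR = 2.36%

2.36%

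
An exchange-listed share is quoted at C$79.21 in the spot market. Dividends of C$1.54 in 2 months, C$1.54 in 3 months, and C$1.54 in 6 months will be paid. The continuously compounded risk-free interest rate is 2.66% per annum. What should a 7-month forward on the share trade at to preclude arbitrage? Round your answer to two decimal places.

C$75.79

PV(dividends) I = 1.54·e^(−0.0266·2/12) + 1.54·e^(−0.0266·3/12) + 1.54·e^(−0.0266·6/12)
I = 1.5332 + 1.5298 + 1.5197 = 4.5827
F = (S − I)·e^(rT) = (79.21 − 4.5827) · e^(0.0266·7/12)
= 74.6273 · e^0.015517 = 74.6273 × 1.015638 = C$75.79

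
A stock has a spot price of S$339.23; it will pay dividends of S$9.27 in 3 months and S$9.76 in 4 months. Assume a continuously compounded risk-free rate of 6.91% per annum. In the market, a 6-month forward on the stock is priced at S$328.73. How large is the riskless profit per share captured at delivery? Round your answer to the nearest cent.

S$3.12 per share

PV(dividends) I = 9.27·e^(−0.0691·3/12) + 9.76·e^(−0.0691·4/12) = 18.6490
Fair forward F* = (S − I)·e^(rT) = (339.23 − 18.6490)·e^0.034550 = 320.5810 × 1.035154 = 331.8507
Market S$328.73 < fair 331.8507: forward underpriced → reverse cash-and-carry (short the stock, invest proceeds at r, pay the dividends, go long the forward).
Profit at T = |F_mkt − F*| = |328.73 − 331.8507| = S$3.12 per share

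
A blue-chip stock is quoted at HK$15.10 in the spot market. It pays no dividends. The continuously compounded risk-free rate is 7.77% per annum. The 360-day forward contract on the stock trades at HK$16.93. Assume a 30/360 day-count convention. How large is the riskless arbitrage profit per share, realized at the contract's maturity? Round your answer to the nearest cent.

HK$0.61 per share

Fair forward: F* = S·e^(carry·T), with carry = r = 0.0777
F* = 15.10 · e^(0.0777 × 360/360) = 15.10 · e^0.077700 = 15.10 × 1.080798 = HK$16.3200
Market HK$16.93 > fair HK$16.3200: forward overpriced → cash-and-carry (buy spot, short the forward).
At maturity, profit = |F_mkt − F*| = |16.93 − 16.3200| = HK$0.61 per share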